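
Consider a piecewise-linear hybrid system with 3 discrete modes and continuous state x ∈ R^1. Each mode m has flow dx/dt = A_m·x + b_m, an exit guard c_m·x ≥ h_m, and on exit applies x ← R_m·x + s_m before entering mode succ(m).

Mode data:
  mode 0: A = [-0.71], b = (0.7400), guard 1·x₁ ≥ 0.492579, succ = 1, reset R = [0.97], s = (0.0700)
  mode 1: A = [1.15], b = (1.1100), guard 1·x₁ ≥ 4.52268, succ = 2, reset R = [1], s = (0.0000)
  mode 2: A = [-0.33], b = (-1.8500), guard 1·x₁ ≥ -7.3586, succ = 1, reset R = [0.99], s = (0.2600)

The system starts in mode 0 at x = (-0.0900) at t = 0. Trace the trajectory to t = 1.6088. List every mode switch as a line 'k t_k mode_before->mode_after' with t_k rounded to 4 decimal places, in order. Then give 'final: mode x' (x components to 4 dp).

1 1.0178 0->1
final: 1 2.0202

Mode 0: guard c·x = 0.4926 hit at Δt = 1.0178 (t = 1.0178), x⁻ = (0.4926) → reset → x⁺ = (0.5478), jump to mode 1
Mode 1: flow for 0.5910 to horizon, guard not reached → x = (2.0202)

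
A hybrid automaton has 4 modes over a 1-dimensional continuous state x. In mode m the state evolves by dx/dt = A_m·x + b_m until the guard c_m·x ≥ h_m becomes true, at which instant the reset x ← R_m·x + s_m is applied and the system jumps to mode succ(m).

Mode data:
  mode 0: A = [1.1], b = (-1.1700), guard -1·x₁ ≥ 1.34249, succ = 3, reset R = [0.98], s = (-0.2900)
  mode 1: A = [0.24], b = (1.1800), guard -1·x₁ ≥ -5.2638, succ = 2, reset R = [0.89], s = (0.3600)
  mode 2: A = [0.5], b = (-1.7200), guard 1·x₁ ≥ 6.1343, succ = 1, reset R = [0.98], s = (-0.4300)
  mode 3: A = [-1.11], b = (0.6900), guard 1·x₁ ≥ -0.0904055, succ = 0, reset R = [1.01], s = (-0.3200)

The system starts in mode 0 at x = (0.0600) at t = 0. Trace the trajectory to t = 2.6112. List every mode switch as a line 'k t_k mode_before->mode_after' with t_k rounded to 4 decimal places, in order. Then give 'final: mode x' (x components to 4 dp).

Mode 0: guard c·x = 1.3425 hit at Δt = 0.7949 (t = 0.7949), x⁻ = (-1.3425) → reset → x⁺ = (-1.6056), jump to mode 3
Mode 3: guard c·x = -0.0904 hit at Δt = 1.0274 (t = 1.8223), x⁻ = (-0.0904) → reset → x⁺ = (-0.4113), jump to mode 0
Mode 0: guard c·x = 1.3425 hit at Δt = 0.4449 (t = 2.2672), x⁻ = (-1.3425) → reset → x⁺ = (-1.6056), jump to mode 3
Mode 3: flow for 0.3440 to horizon, guard not reached → x = (-0.8987)

1 0.7949 0->3
2 1.8223 3->0
3 2.2672 0->3
final: 3 -0.8987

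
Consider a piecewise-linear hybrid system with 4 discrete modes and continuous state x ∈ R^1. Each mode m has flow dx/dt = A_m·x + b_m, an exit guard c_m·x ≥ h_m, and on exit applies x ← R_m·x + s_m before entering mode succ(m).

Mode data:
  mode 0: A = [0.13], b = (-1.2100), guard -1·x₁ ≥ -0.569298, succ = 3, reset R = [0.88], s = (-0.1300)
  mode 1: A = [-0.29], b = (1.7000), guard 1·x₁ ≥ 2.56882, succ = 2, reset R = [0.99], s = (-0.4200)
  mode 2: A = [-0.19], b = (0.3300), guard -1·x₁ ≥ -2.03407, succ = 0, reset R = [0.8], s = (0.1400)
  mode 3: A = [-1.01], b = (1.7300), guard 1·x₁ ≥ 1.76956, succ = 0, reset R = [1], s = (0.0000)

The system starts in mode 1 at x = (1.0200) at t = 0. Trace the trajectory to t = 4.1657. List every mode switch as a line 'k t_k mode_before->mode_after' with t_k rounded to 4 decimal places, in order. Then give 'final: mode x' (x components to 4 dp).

Mode 1: guard c·x = 2.5688 hit at Δt = 1.3292 (t = 1.3292), x⁻ = (2.5688) → reset → x⁺ = (2.1231), jump to mode 2
Mode 2: guard c·x = -2.0341 hit at Δt = 1.3794 (t = 2.7086), x⁻ = (2.0341) → reset → x⁺ = (1.7673), jump to mode 0
Mode 0: guard c·x = -0.5693 hit at Δt = 1.1342 (t = 3.8428), x⁻ = (0.5693) → reset → x⁺ = (0.3710), jump to mode 3
Mode 3: flow for 0.3229 to horizon, guard not reached → x = (0.7444)

1 1.3292 1->2
2 2.7086 2->0
3 3.8428 0->3
final: 3 0.7444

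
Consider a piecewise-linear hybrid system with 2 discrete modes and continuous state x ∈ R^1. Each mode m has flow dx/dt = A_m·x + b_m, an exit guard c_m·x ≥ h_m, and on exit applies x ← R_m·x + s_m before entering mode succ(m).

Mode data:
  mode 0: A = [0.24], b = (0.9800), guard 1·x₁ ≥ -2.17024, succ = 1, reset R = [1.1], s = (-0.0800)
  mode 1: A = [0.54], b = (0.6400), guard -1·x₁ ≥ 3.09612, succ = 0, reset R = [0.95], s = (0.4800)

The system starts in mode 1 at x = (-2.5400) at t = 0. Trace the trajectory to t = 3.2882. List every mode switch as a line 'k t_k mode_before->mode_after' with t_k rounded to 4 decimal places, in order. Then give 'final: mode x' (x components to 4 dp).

Mode 1: guard c·x = 3.0961 hit at Δt = 0.6369 (t = 0.6369), x⁻ = (-3.0961) → reset → x⁺ = (-2.4613), jump to mode 0
Mode 0: guard c·x = -2.1702 hit at Δt = 0.6877 (t = 1.3246), x⁻ = (-2.1702) → reset → x⁺ = (-2.4673), jump to mode 1
Mode 1: guard c·x = 3.0961 hit at Δt = 0.7391 (t = 2.0637), x⁻ = (-3.0961) → reset → x⁺ = (-2.4613), jump to mode 0
Mode 0: guard c·x = -2.1702 hit at Δt = 0.6877 (t = 2.7514), x⁻ = (-2.1702) → reset → x⁺ = (-2.4673), jump to mode 1
Mode 1: flow for 0.5368 to horizon, guard not reached → x = (-2.8984)

1 0.6369 1->0
2 1.3246 0->1
3 2.0637 1->0
4 2.7514 0->1
final: 1 -2.8984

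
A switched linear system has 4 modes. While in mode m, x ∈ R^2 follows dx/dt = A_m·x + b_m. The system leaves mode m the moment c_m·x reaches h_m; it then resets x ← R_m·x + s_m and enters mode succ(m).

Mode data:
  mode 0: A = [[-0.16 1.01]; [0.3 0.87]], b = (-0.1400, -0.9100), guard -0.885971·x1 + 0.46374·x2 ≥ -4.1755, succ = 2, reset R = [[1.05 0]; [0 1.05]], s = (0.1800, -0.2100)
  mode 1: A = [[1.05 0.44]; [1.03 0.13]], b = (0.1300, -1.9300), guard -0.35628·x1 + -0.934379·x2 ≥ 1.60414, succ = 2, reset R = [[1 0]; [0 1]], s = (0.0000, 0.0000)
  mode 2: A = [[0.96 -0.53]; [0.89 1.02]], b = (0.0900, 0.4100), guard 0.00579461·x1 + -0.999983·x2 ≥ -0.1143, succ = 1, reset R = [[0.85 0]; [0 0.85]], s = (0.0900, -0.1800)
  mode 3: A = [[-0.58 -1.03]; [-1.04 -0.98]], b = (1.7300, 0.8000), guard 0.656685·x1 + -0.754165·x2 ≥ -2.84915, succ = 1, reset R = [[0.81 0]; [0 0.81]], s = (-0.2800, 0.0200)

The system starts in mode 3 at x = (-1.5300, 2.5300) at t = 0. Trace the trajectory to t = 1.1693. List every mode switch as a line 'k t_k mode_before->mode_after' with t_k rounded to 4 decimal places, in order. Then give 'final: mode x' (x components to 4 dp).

1 0.8260 3->1
final: 1 -1.8204 0.8465

Mode 3: guard c·x = -2.8491 hit at Δt = 0.8260 (t = 0.8260), x⁻ = (-1.5001, 2.4717) → reset → x⁺ = (-1.4951, 2.0221), jump to mode 1
Mode 1: flow for 0.3433 to horizon, guard not reached → x = (-1.8204, 0.8465)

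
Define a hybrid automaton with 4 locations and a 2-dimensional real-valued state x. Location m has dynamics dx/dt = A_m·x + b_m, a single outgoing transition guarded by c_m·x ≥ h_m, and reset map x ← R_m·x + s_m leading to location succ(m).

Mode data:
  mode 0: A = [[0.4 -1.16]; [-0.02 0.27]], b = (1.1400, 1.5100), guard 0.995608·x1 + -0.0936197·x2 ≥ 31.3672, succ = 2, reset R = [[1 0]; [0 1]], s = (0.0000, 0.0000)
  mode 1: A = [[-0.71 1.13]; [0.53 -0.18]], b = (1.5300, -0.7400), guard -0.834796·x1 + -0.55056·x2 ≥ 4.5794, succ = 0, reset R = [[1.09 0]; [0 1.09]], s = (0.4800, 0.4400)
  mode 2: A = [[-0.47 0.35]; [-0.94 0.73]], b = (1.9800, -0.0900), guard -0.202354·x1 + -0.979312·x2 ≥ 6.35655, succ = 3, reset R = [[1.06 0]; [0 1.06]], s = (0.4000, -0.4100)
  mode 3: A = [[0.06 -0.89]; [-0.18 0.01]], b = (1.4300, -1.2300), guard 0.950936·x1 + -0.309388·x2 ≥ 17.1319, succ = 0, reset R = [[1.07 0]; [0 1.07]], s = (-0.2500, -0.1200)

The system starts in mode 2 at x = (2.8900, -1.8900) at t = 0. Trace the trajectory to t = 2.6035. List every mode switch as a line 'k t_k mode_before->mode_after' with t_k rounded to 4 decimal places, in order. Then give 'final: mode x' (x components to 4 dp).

1 0.8946 2->3
2 2.0491 3->0
final: 0 28.6676 -13.1873

Mode 2: guard c·x = 6.3566 hit at Δt = 0.8946 (t = 0.8946), x⁻ = (2.2273, -6.9511) → reset → x⁺ = (2.7609, -7.7781), jump to mode 3
Mode 3: guard c·x = 17.1319 hit at Δt = 1.1545 (t = 2.0491), x⁻ = (14.4307, -11.0192) → reset → x⁺ = (15.1909, -11.9106), jump to mode 0
Mode 0: flow for 0.5544 to horizon, guard not reached → x = (28.6676, -13.1873)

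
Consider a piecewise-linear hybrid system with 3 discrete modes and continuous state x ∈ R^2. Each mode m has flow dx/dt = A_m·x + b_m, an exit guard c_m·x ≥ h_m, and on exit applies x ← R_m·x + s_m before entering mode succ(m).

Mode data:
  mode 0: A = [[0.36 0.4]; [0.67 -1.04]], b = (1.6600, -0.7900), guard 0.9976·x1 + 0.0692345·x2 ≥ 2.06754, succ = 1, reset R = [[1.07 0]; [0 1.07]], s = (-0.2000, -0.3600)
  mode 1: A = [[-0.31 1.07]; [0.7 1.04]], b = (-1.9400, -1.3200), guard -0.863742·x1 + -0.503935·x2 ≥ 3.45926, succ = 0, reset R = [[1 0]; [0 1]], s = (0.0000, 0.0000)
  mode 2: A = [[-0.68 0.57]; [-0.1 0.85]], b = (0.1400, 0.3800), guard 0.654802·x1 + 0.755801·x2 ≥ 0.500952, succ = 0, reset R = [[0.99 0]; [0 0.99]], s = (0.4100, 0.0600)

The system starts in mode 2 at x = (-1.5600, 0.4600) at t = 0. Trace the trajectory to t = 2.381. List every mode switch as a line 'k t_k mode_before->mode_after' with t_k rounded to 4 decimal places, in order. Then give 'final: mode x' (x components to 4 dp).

1 0.6578 2->0
2 1.6918 0->1
final: 1 0.3663 -0.3236

Mode 2: guard c·x = 0.5010 hit at Δt = 0.6578 (t = 0.6578), x⁻ = (-0.6668, 1.2405) → reset → x⁺ = (-0.2501, 1.2881), jump to mode 0
Mode 0: guard c·x = 2.0675 hit at Δt = 1.0340 (t = 1.6918), x⁻ = (2.0456, 0.3879) → reset → x⁺ = (1.9888, 0.0551), jump to mode 1
Mode 1: flow for 0.6892 to horizon, guard not reached → x = (0.3663, -0.3236)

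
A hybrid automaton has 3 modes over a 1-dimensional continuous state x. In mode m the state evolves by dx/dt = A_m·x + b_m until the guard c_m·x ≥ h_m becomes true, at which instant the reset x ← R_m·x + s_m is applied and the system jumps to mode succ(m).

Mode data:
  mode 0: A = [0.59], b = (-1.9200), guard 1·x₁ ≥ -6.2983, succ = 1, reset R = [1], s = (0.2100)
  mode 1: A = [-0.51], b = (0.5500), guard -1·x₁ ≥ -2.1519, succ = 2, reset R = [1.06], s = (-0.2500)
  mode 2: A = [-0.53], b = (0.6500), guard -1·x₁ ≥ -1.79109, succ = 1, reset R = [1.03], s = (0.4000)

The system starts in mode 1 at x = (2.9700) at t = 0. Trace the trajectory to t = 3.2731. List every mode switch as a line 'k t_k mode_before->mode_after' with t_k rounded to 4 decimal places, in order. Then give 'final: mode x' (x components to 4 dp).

Mode 1: guard c·x = -2.1519 hit at Δt = 1.1108 (t = 1.1108), x⁻ = (2.1519) → reset → x⁺ = (2.0310), jump to mode 2
Mode 2: guard c·x = -1.7911 hit at Δt = 0.6681 (t = 1.7789), x⁻ = (1.7911) → reset → x⁺ = (2.2448), jump to mode 1
Mode 1: guard c·x = -2.1519 hit at Δt = 0.1628 (t = 1.9417), x⁻ = (2.1519) → reset → x⁺ = (2.0310), jump to mode 2
Mode 2: guard c·x = -1.7911 hit at Δt = 0.6681 (t = 2.6098), x⁻ = (1.7911) → reset → x⁺ = (2.2448), jump to mode 1
Mode 1: guard c·x = -2.1519 hit at Δt = 0.1628 (t = 2.7726), x⁻ = (2.1519) → reset → x⁺ = (2.0310), jump to mode 2
Mode 2: flow for 0.5005 to horizon, guard not reached → x = (1.8435)

1 1.1108 1->2
2 1.7789 2->1
3 1.9417 1->2
4 2.6098 2->1
5 2.7726 1->2
final: 2 1.8435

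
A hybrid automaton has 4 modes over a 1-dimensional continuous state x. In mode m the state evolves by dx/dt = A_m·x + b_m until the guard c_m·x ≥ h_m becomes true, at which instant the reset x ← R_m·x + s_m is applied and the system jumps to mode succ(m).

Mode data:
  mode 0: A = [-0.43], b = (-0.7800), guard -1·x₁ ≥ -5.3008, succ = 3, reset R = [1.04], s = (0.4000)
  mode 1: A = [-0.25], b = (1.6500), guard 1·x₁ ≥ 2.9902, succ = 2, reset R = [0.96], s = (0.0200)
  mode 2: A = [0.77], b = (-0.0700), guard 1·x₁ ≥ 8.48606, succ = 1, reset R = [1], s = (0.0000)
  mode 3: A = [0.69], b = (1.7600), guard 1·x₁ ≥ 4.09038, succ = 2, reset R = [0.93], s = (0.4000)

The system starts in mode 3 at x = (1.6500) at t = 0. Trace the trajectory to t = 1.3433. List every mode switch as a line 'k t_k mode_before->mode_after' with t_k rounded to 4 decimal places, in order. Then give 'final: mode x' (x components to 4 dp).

Mode 3: guard c·x = 4.0904 hit at Δt = 0.6638 (t = 0.6638), x⁻ = (4.0904) → reset → x⁺ = (4.2041), jump to mode 2
Mode 2: flow for 0.6795 to horizon, guard not reached → x = (7.0316)

1 0.6638 3->2
final: 2 7.0316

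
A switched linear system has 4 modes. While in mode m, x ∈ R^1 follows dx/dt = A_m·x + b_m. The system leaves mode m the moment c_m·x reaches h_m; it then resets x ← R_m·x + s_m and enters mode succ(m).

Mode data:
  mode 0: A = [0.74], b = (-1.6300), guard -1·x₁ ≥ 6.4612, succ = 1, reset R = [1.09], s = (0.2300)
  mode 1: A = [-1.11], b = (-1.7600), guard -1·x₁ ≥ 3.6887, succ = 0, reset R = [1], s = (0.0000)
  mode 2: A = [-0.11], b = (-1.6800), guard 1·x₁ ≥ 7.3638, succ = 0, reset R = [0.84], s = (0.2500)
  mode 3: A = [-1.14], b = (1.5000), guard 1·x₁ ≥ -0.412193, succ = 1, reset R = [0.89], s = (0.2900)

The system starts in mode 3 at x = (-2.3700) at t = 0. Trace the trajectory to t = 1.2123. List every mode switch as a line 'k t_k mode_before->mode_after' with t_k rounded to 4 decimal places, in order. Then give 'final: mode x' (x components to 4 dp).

Mode 3: guard c·x = -0.4122 hit at Δt = 0.6645 (t = 0.6645), x⁻ = (-0.4122) → reset → x⁺ = (-0.0769), jump to mode 1
Mode 1: flow for 0.5478 to horizon, guard not reached → x = (-0.7642)

1 0.6645 3->1
final: 1 -0.7642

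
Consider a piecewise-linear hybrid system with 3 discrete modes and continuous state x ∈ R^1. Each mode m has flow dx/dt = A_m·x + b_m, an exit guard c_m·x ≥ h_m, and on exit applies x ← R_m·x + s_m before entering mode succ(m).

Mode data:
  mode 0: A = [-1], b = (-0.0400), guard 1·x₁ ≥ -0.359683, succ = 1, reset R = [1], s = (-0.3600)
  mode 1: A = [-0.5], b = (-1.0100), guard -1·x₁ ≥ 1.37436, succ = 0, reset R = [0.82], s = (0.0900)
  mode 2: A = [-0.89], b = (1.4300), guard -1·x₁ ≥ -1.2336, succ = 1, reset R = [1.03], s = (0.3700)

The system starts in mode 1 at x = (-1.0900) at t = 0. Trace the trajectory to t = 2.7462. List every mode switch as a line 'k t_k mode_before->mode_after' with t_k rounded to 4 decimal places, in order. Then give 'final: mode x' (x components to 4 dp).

1 0.7299 1->0
2 1.8673 0->1
final: 1 -1.1821

Mode 1: guard c·x = 1.3744 hit at Δt = 0.7299 (t = 0.7299), x⁻ = (-1.3744) → reset → x⁺ = (-1.0370), jump to mode 0
Mode 0: guard c·x = -0.3597 hit at Δt = 1.1374 (t = 1.8673), x⁻ = (-0.3597) → reset → x⁺ = (-0.7197), jump to mode 1
Mode 1: flow for 0.8789 to horizon, guard not reached → x = (-1.1821)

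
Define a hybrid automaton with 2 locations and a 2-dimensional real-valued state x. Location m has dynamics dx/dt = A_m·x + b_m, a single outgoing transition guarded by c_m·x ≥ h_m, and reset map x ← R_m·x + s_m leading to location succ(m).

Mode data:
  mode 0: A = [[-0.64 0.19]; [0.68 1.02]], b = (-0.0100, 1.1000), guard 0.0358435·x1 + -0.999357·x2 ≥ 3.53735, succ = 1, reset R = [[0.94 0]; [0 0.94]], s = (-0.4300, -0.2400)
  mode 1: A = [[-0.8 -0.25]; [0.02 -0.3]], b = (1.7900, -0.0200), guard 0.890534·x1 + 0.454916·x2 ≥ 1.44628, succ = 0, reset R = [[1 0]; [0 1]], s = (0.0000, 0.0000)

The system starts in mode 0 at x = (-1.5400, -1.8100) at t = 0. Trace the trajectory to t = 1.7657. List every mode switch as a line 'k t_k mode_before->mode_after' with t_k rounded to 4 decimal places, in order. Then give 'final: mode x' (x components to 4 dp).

Mode 0: guard c·x = 3.5373 hit at Δt = 0.7131 (t = 0.7131), x⁻ = (-1.2718, -3.5852) → reset → x⁺ = (-1.6254, -3.6101), jump to mode 1
Mode 1: flow for 1.0526 to horizon, guard not reached → x = (1.1146, -2.6502)

1 0.7131 0->1
final: 1 1.1146 -2.6502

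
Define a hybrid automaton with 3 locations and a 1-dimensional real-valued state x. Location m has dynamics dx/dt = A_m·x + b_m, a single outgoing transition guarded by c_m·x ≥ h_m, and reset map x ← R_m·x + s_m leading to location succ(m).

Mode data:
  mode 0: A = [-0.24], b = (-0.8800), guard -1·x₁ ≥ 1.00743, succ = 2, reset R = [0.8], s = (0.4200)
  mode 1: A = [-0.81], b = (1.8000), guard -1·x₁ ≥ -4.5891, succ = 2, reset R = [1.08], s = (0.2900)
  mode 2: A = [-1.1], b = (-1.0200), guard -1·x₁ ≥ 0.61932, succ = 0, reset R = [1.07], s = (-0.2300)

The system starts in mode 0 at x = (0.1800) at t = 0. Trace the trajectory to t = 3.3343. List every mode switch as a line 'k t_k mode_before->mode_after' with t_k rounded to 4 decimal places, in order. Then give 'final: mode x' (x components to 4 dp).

1 1.5382 0->2
2 2.0510 2->0
3 2.2270 0->2
4 2.7398 2->0
5 2.9159 0->2
final: 2 -0.5856

Mode 0: guard c·x = 1.0074 hit at Δt = 1.5382 (t = 1.5382), x⁻ = (-1.0074) → reset → x⁺ = (-0.3859), jump to mode 2
Mode 2: guard c·x = 0.6193 hit at Δt = 0.5128 (t = 2.0510), x⁻ = (-0.6193) → reset → x⁺ = (-0.8927), jump to mode 0
Mode 0: guard c·x = 1.0074 hit at Δt = 0.1760 (t = 2.2270), x⁻ = (-1.0074) → reset → x⁺ = (-0.3859), jump to mode 2
Mode 2: guard c·x = 0.6193 hit at Δt = 0.5128 (t = 2.7398), x⁻ = (-0.6193) → reset → x⁺ = (-0.8927), jump to mode 0
Mode 0: guard c·x = 1.0074 hit at Δt = 0.1760 (t = 2.9159), x⁻ = (-1.0074) → reset → x⁺ = (-0.3859), jump to mode 2
Mode 2: flow for 0.4184 to horizon, guard not reached → x = (-0.5856)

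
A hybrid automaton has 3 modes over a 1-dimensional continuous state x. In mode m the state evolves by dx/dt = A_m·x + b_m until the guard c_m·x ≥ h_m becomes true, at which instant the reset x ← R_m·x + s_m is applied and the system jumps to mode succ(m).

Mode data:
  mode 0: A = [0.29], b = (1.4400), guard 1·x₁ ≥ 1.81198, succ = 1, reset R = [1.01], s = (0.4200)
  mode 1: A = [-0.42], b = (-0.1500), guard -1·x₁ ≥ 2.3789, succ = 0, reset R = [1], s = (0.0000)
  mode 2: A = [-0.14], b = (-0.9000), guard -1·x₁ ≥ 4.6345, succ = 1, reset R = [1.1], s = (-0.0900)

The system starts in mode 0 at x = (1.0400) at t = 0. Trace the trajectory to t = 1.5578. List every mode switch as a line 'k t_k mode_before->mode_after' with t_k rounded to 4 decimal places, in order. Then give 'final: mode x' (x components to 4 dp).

1 0.4170 0->1
final: 1 1.2576

Mode 0: guard c·x = 1.8120 hit at Δt = 0.4170 (t = 0.4170), x⁻ = (1.8120) → reset → x⁺ = (2.2501), jump to mode 1
Mode 1: flow for 1.1408 to horizon, guard not reached → x = (1.2576)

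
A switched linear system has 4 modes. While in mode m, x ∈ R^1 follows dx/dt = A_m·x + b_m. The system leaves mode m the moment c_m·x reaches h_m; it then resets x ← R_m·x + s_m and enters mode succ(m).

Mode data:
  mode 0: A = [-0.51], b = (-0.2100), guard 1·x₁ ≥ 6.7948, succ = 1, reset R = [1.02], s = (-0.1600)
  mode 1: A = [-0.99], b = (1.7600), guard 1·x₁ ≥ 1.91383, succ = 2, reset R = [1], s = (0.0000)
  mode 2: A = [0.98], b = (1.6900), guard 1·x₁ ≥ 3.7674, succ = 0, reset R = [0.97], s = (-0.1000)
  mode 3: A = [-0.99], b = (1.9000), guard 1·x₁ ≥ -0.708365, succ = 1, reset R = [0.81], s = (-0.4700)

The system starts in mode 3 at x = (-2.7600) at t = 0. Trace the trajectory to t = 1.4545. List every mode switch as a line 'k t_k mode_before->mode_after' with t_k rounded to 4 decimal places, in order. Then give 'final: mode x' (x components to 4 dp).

Mode 3: guard c·x = -0.7084 hit at Δt = 0.5829 (t = 0.5829), x⁻ = (-0.7084) → reset → x⁺ = (-1.0438), jump to mode 1
Mode 1: flow for 0.8716 to horizon, guard not reached → x = (0.5872)

1 0.5829 3->1
final: 1 0.5872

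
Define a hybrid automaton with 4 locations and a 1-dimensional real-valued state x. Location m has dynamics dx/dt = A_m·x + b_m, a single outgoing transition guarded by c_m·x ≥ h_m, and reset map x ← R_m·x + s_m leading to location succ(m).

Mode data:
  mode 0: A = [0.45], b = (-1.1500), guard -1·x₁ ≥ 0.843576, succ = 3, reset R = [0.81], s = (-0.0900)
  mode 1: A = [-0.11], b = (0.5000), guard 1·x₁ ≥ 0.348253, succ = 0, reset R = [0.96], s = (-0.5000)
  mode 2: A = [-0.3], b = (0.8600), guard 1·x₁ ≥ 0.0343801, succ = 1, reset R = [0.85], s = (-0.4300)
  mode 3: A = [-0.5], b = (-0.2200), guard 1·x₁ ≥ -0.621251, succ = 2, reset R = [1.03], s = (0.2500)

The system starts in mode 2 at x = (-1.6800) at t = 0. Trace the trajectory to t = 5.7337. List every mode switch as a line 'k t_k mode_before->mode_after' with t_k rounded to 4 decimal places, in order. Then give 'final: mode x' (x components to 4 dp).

1 1.5777 2->1
2 3.0705 1->0
3 3.5648 0->3
4 4.7831 3->2
5 5.2484 2->1
final: 1 -0.1436

Mode 2: guard c·x = 0.0344 hit at Δt = 1.5777 (t = 1.5777), x⁻ = (0.0344) → reset → x⁺ = (-0.4008), jump to mode 1
Mode 1: guard c·x = 0.3483 hit at Δt = 1.4928 (t = 3.0705), x⁻ = (0.3483) → reset → x⁺ = (-0.1657), jump to mode 0
Mode 0: guard c·x = 0.8436 hit at Δt = 0.4943 (t = 3.5648), x⁻ = (-0.8436) → reset → x⁺ = (-0.7733), jump to mode 3
Mode 3: guard c·x = -0.6213 hit at Δt = 1.2183 (t = 4.7831), x⁻ = (-0.6213) → reset → x⁺ = (-0.3899), jump to mode 2
Mode 2: guard c·x = 0.0344 hit at Δt = 0.4653 (t = 5.2484), x⁻ = (0.0344) → reset → x⁺ = (-0.4008), jump to mode 1
Mode 1: flow for 0.4853 to horizon, guard not reached → x = (-0.1436)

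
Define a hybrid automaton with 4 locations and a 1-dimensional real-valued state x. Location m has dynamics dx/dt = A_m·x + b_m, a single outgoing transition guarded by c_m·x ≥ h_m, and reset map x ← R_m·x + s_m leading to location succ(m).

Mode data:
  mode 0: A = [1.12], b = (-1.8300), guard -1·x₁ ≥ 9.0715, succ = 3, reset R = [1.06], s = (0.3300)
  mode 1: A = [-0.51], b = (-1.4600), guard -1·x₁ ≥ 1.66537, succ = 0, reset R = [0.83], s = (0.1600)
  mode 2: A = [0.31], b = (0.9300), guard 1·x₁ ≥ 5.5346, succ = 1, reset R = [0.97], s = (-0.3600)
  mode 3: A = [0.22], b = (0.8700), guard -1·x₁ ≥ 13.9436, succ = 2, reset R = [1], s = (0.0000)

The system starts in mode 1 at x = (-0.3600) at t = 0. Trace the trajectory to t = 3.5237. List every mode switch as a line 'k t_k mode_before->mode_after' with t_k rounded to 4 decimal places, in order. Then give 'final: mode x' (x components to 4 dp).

Mode 1: guard c·x = 1.6654 hit at Δt = 1.4456 (t = 1.4456), x⁻ = (-1.6654) → reset → x⁺ = (-1.2223), jump to mode 0
Mode 0: guard c·x = 9.0715 hit at Δt = 1.1797 (t = 2.6253), x⁻ = (-9.0715) → reset → x⁺ = (-9.2858), jump to mode 3
Mode 3: flow for 0.8984 to horizon, guard not reached → x = (-10.4508)

1 1.4456 1->0
2 2.6253 0->3
final: 3 -10.4508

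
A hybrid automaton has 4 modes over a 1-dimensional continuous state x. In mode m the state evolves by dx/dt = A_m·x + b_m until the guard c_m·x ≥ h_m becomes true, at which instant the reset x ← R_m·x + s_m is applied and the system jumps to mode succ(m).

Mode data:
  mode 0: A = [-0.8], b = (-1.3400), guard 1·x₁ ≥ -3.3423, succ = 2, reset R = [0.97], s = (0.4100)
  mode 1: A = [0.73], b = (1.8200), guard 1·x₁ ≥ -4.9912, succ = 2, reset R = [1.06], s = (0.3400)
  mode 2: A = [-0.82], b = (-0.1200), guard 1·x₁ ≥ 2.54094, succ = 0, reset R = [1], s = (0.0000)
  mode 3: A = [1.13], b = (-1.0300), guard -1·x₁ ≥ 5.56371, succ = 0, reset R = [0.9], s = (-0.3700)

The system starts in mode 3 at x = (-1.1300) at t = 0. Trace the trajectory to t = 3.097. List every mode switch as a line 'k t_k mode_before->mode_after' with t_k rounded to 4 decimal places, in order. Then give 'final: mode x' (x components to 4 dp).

1 1.0215 3->0
2 2.0187 0->2
final: 2 -1.2556

Mode 3: guard c·x = 5.5637 hit at Δt = 1.0215 (t = 1.0215), x⁻ = (-5.5637) → reset → x⁺ = (-5.3773), jump to mode 0
Mode 0: guard c·x = -3.3423 hit at Δt = 0.9972 (t = 2.0187), x⁻ = (-3.3423) → reset → x⁺ = (-2.8320), jump to mode 2
Mode 2: flow for 1.0783 to horizon, guard not reached → x = (-1.2556)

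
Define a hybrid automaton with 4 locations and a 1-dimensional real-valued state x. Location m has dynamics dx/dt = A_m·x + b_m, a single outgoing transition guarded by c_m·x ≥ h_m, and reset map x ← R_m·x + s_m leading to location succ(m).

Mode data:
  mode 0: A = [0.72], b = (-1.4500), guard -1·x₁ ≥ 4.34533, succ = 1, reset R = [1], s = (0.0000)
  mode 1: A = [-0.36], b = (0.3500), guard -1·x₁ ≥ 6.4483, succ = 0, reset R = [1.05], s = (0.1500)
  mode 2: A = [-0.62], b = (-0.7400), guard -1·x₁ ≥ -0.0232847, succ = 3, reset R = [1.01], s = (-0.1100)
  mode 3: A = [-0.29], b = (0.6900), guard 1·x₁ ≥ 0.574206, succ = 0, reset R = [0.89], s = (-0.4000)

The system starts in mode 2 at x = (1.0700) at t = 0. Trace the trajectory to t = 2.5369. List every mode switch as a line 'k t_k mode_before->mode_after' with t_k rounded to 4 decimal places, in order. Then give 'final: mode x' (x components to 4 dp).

1 1.0011 2->3
2 2.0766 3->0
final: 0 -0.6367

Mode 2: guard c·x = -0.0233 hit at Δt = 1.0011 (t = 1.0011), x⁻ = (0.0233) → reset → x⁺ = (-0.0865), jump to mode 3
Mode 3: guard c·x = 0.5742 hit at Δt = 1.0755 (t = 2.0766), x⁻ = (0.5742) → reset → x⁺ = (0.1110), jump to mode 0
Mode 0: flow for 0.4603 to horizon, guard not reached → x = (-0.6367)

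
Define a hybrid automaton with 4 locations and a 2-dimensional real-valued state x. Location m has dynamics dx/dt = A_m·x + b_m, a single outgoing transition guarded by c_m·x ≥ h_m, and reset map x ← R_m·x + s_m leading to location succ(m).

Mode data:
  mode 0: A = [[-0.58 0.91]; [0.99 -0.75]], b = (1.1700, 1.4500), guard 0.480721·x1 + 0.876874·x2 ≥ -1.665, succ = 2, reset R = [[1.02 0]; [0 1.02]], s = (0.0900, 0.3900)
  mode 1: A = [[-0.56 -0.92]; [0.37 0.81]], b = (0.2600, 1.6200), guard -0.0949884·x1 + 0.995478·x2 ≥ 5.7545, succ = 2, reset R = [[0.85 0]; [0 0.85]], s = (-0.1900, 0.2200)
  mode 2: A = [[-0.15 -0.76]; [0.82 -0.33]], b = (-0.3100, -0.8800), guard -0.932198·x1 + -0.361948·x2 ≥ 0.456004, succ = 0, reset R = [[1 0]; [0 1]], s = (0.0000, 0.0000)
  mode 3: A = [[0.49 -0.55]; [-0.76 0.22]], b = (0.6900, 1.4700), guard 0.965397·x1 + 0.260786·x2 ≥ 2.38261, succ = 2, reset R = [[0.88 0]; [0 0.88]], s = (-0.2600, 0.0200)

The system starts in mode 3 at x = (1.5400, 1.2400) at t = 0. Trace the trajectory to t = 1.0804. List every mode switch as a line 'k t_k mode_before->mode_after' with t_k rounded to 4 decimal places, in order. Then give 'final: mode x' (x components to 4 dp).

1 0.6479 3->2
final: 2 0.9133 1.2153

Mode 3: guard c·x = 2.3826 hit at Δt = 0.6479 (t = 0.6479), x⁻ = (2.0609, 1.5071) → reset → x⁺ = (1.5536, 1.3462), jump to mode 2
Mode 2: flow for 0.4325 to horizon, guard not reached → x = (0.9133, 1.2153)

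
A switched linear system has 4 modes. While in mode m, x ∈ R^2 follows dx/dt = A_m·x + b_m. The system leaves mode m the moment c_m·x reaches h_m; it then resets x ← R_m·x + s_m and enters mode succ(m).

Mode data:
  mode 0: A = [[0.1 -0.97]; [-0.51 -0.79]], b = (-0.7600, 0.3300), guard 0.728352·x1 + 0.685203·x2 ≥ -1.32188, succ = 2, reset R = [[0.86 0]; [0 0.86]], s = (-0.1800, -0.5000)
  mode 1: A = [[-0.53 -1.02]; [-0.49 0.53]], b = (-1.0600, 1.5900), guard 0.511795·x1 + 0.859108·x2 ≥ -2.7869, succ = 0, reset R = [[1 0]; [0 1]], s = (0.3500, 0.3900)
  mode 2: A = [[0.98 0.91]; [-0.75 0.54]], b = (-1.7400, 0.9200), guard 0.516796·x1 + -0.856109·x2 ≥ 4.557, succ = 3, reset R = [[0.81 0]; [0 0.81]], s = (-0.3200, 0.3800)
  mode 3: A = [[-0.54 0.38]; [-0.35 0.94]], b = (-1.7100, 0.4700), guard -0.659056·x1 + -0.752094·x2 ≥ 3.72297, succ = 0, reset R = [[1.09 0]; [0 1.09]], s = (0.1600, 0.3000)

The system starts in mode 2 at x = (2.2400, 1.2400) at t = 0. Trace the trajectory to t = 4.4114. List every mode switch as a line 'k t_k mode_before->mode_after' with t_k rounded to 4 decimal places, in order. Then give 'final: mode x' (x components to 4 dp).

1 1.5382 2->3
2 2.9102 3->0
3 3.4053 0->2
final: 2 -6.0455 -2.3896

Mode 2: guard c·x = 4.5570 hit at Δt = 1.5382 (t = 1.5382), x⁻ = (6.0970, -1.6425) → reset → x⁺ = (4.6185, -0.9504), jump to mode 3
Mode 3: guard c·x = 3.7230 hit at Δt = 1.3720 (t = 2.9102), x⁻ = (-0.4797, -4.5298) → reset → x⁺ = (-0.3628, -4.6375), jump to mode 0
Mode 0: guard c·x = -1.3219 hit at Δt = 0.4951 (t = 3.4053), x⁻ = (1.1011, -3.0996) → reset → x⁺ = (0.7670, -3.1657), jump to mode 2
Mode 2: flow for 1.0061 to horizon, guard not reached → x = (-6.0455, -2.3896)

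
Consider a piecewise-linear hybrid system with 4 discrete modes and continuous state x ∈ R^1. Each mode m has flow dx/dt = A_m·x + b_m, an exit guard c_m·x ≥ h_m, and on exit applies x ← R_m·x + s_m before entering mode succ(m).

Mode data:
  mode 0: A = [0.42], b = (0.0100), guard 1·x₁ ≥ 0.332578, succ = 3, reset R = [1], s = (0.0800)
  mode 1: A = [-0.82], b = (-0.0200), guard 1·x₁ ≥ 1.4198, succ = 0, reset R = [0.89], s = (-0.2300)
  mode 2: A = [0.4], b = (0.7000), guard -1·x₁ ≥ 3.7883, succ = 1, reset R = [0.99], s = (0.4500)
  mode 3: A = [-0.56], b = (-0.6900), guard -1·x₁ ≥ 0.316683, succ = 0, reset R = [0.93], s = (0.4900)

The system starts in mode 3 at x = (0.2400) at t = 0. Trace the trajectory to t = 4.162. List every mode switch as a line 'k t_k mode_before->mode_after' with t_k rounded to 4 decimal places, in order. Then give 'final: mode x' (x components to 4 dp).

Mode 3: guard c·x = 0.3167 hit at Δt = 0.8483 (t = 0.8483), x⁻ = (-0.3167) → reset → x⁺ = (0.1955), jump to mode 0
Mode 0: guard c·x = 0.3326 hit at Δt = 1.1562 (t = 2.0045), x⁻ = (0.3326) → reset → x⁺ = (0.4126), jump to mode 3
Mode 3: guard c·x = 0.3167 hit at Δt = 1.0462 (t = 3.0507), x⁻ = (-0.3167) → reset → x⁺ = (0.1955), jump to mode 0
Mode 0: flow for 1.1113 to horizon, guard not reached → x = (0.3259)

1 0.8483 3->0
2 2.0045 0->3
3 3.0507 3->0
final: 0 0.3259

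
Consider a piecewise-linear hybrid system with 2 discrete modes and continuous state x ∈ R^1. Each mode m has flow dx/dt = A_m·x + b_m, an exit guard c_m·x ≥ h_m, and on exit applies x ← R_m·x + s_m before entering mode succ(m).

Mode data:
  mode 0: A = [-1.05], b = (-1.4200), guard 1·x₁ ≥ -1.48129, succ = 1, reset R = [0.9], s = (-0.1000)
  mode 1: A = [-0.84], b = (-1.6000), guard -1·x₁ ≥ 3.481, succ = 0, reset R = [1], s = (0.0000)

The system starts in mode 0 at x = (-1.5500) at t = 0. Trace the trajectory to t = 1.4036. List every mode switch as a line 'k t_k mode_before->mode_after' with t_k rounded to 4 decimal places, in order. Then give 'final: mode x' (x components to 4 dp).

1 0.4069 0->1
final: 1 -1.7006

Mode 0: guard c·x = -1.4813 hit at Δt = 0.4069 (t = 0.4069), x⁻ = (-1.4813) → reset → x⁺ = (-1.4332), jump to mode 1
Mode 1: flow for 0.9967 to horizon, guard not reached → x = (-1.7006)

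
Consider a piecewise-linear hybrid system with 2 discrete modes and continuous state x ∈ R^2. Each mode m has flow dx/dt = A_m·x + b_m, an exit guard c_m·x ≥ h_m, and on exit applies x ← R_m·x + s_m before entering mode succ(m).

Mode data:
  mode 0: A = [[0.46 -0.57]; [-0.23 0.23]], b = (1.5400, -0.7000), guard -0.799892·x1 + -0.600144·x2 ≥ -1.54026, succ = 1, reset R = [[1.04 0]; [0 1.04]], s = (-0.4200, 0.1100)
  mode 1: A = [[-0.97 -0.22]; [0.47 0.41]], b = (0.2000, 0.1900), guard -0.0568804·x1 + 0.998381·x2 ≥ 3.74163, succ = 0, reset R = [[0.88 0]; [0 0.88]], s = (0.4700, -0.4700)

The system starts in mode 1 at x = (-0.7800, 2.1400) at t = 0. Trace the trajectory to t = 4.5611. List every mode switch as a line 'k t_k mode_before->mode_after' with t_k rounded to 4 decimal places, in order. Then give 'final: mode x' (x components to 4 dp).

1 1.4702 1->0
2 3.0619 0->1
3 3.6615 1->0
final: 0 -0.0645 2.7532

Mode 1: guard c·x = 3.7416 hit at Δt = 1.4702 (t = 1.4702), x⁻ = (-0.5512, 3.7163) → reset → x⁺ = (-0.0151, 2.8003), jump to mode 0
Mode 0: guard c·x = -1.5403 hit at Δt = 1.5917 (t = 3.0619), x⁻ = (-0.1154, 2.7203) → reset → x⁺ = (-0.5400, 2.9391), jump to mode 1
Mode 1: guard c·x = 3.7416 hit at Δt = 0.5996 (t = 3.6615), x⁻ = (-0.5460, 3.7166) → reset → x⁺ = (-0.0105, 2.8006), jump to mode 0
Mode 0: flow for 0.8996 to horizon, guard not reached → x = (-0.0645, 2.7532)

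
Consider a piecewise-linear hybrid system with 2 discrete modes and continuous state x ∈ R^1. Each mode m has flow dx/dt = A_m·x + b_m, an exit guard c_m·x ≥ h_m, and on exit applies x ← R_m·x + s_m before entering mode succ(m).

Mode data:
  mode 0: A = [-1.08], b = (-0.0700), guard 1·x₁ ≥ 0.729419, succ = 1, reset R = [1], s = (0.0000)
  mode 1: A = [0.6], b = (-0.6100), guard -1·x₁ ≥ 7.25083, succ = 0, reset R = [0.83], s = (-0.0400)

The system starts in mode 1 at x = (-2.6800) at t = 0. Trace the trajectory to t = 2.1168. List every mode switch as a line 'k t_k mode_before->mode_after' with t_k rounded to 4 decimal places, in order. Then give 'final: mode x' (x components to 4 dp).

Mode 1: guard c·x = 7.2508 hit at Δt = 1.3415 (t = 1.3415), x⁻ = (-7.2508) → reset → x⁺ = (-6.0582), jump to mode 0
Mode 0: flow for 0.7753 to horizon, guard not reached → x = (-2.6592)

1 1.3415 1->0
final: 0 -2.6592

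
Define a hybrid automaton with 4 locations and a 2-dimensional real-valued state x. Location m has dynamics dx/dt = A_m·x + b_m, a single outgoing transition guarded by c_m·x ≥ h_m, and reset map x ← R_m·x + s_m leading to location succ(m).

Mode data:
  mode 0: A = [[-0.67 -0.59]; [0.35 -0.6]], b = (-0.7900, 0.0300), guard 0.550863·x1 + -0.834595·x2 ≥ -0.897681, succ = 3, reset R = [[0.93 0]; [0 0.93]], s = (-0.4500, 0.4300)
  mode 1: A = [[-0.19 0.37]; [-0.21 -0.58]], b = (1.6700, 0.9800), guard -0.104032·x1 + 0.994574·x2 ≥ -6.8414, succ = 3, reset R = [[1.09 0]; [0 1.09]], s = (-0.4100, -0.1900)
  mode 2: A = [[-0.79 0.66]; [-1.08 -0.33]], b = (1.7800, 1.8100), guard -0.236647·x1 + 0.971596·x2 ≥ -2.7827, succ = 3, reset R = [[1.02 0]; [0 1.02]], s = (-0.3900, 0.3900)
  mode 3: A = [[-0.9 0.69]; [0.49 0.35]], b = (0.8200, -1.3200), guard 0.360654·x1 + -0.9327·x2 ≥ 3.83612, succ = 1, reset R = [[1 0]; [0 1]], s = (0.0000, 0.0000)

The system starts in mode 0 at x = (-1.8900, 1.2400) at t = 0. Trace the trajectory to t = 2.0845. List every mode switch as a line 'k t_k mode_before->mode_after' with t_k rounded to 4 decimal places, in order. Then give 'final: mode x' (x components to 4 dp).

1 1.3805 0->3
final: 3 -0.7869 -1.0526

Mode 0: guard c·x = -0.8977 hit at Δt = 1.3805 (t = 1.3805), x⁻ = (-1.6799, -0.0332) → reset → x⁺ = (-2.0123, 0.3991), jump to mode 3
Mode 3: flow for 0.7040 to horizon, guard not reached → x = (-0.7869, -1.0526)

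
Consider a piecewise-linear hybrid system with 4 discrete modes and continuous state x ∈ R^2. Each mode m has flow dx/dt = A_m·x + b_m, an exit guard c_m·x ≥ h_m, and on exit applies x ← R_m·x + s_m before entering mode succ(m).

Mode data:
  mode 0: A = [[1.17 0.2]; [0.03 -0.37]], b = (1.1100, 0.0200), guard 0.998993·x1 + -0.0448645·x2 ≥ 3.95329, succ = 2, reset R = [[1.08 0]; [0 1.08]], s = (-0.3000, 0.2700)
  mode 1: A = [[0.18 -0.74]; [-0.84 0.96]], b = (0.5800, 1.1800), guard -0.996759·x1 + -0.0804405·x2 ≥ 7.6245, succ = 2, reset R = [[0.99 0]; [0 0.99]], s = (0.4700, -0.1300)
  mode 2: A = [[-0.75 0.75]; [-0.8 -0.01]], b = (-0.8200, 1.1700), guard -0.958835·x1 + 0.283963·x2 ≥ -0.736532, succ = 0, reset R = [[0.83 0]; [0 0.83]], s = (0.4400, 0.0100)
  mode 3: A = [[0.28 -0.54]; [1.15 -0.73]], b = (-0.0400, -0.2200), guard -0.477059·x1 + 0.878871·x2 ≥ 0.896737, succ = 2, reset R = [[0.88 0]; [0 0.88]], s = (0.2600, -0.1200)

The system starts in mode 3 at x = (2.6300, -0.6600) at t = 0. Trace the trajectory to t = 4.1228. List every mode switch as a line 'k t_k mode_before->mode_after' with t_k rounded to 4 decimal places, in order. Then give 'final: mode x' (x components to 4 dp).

Mode 3: guard c·x = 0.8967 hit at Δt = 1.4165 (t = 1.4165), x⁻ = (2.8147, 2.5482) → reset → x⁺ = (2.7370, 2.1224), jump to mode 2
Mode 2: guard c·x = -0.7365 hit at Δt = 1.5493 (t = 2.9658), x⁻ = (1.2324, 1.5677) → reset → x⁺ = (1.4629, 1.3112), jump to mode 0
Mode 0: guard c·x = 3.9533 hit at Δt = 0.5801 (t = 3.5459), x⁻ = (4.0071, 1.1097) → reset → x⁺ = (4.0277, 1.4685), jump to mode 2
Mode 2: flow for 0.5769 to horizon, guard not reached → x = (2.5665, 0.6264)

1 1.4165 3->2
2 2.9658 2->0
3 3.5459 0->2
final: 2 2.5665 0.6264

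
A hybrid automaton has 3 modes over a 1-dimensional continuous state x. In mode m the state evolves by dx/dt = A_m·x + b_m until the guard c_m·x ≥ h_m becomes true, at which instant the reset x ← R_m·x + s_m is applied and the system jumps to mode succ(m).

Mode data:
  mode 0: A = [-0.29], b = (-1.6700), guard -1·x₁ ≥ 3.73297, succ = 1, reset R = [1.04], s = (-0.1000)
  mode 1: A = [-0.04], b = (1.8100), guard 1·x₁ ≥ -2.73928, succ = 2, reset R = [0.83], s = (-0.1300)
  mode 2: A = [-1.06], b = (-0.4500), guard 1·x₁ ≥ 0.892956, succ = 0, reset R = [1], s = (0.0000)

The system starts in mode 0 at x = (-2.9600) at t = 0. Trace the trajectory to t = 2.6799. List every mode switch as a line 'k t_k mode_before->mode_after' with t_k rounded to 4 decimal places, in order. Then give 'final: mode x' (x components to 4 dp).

1 1.1146 0->1
2 1.7539 1->2
final: 2 -1.1661

Mode 0: guard c·x = 3.7330 hit at Δt = 1.1146 (t = 1.1146), x⁻ = (-3.7330) → reset → x⁺ = (-3.9823), jump to mode 1
Mode 1: guard c·x = -2.7393 hit at Δt = 0.6393 (t = 1.7539), x⁻ = (-2.7393) → reset → x⁺ = (-2.4036), jump to mode 2
Mode 2: flow for 0.9260 to horizon, guard not reached → x = (-1.1661)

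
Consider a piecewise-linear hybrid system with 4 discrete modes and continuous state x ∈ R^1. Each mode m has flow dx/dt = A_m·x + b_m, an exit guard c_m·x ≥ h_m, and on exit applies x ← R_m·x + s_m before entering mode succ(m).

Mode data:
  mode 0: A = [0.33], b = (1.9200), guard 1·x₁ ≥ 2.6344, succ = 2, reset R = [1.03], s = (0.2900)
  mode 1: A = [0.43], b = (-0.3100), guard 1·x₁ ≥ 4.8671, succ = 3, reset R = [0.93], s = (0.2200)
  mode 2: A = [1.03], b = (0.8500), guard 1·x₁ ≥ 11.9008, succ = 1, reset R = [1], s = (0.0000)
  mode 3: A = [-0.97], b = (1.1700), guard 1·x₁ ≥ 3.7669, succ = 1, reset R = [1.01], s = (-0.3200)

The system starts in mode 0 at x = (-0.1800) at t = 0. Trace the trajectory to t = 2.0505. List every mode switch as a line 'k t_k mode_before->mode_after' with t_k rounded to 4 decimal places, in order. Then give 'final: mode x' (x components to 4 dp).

Mode 0: guard c·x = 2.6344 hit at Δt = 1.2270 (t = 1.2270), x⁻ = (2.6344) → reset → x⁺ = (3.0034), jump to mode 2
Mode 2: flow for 0.8235 to horizon, guard not reached → x = (8.1164)

1 1.2270 0->2
final: 2 8.1164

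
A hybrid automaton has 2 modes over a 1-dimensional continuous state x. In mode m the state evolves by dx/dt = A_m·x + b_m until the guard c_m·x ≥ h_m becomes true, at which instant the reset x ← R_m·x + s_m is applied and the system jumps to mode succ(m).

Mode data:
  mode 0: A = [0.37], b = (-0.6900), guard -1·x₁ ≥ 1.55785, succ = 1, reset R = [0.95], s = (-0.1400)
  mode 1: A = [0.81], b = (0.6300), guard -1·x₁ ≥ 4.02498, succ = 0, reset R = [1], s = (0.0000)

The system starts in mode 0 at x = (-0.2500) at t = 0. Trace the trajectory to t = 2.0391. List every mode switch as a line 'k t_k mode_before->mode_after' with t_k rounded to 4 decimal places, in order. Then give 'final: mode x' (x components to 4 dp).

Mode 0: guard c·x = 1.5578 hit at Δt = 1.3012 (t = 1.3012), x⁻ = (-1.5578) → reset → x⁺ = (-1.6200), jump to mode 1
Mode 1: flow for 0.7379 to horizon, guard not reached → x = (-2.3088)

1 1.3012 0->1
final: 1 -2.3088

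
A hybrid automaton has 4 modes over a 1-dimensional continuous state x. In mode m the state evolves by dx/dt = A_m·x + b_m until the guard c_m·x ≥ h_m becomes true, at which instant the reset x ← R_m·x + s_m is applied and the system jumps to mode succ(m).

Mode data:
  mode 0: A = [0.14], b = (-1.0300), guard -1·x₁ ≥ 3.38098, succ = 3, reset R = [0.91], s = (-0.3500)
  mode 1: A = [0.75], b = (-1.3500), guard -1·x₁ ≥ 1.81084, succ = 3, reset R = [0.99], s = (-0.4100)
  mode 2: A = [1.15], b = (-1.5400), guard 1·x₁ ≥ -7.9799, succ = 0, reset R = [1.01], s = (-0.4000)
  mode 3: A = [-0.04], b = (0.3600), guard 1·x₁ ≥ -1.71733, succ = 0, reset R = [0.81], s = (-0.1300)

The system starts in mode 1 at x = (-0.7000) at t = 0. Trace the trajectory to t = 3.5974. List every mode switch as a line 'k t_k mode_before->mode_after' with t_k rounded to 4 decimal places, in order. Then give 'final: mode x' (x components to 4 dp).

Mode 1: guard c·x = 1.8108 hit at Δt = 0.4902 (t = 0.4902), x⁻ = (-1.8108) → reset → x⁺ = (-2.2027), jump to mode 3
Mode 3: guard c·x = -1.7173 hit at Δt = 1.1074 (t = 1.5976), x⁻ = (-1.7173) → reset → x⁺ = (-1.5210), jump to mode 0
Mode 0: guard c·x = 3.3810 hit at Δt = 1.3586 (t = 2.9562), x⁻ = (-3.3810) → reset → x⁺ = (-3.4267), jump to mode 3
Mode 3: flow for 0.6412 to horizon, guard not reached → x = (-3.1120)

1 0.4902 1->3
2 1.5976 3->0
3 2.9562 0->3
final: 3 -3.1120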